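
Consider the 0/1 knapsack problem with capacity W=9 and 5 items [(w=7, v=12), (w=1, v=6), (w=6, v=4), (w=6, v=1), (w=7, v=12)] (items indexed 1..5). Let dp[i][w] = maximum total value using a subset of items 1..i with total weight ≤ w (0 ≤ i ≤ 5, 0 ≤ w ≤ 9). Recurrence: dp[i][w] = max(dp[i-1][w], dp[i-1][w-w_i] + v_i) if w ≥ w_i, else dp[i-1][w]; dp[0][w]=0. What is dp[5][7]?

i\w   0   1   2   3   4   5   6   7   8   9
  0   0   0   0   0   0   0   0   0   0   0
  1   0   0   0   0   0   0   0  12  12  12
  2   0   6   6   6   6   6   6  12  18  18
  3   0   6   6   6   6   6   6  12  18  18
  4   0   6   6   6   6   6   6  12  18  18
  5   0   6   6   6   6   6   6  12  18  18

12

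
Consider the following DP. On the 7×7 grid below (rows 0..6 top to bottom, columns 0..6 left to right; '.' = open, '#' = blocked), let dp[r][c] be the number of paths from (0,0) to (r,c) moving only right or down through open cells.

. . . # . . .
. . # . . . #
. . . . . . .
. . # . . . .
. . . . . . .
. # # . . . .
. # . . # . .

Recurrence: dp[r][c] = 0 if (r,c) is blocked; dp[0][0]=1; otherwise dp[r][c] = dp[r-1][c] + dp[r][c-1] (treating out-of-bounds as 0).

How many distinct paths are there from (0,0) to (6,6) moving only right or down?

r\c   0   1   2   3   4   5   6
  0   1   1   1   0   0   0   0
  1   1   2   0   0   0   0   0
  2   1   3   3   3   3   3   3
  3   1   4   0   3   6   9  12
  4   1   5   5   8  14  23  35
  5   1   0   0   8  22  45  80
  6   1   0   0   8   0  45 125

125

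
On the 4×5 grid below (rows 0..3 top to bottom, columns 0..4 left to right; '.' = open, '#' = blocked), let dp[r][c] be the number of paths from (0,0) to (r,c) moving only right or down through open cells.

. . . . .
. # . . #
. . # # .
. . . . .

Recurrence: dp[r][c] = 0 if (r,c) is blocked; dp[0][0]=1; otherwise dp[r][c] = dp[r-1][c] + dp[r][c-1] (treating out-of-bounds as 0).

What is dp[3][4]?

2

r\c   0   1   2   3   4
  0   1   1   1   1   1
  1   1   0   1   2   0
  2   1   1   0   0   0
  3   1   2   2   2   2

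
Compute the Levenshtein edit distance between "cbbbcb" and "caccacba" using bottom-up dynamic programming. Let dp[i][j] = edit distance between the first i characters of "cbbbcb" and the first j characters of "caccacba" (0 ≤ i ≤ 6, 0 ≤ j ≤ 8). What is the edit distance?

   ''  c  a  c  c  a  c  b  a
''  0  1  2  3  4  5  6  7  8
 c  1  0  1  2  3  4  5  6  7
 b  2  1  1  2  3  4  5  5  6
 b  3  2  2  2  3  4  5  5  6
 b  4  3  3  3  3  4  5  5  6
 c  5  4  4  3  3  4  4  5  6
 b  6  5  5  4  4  4  5  4  5

5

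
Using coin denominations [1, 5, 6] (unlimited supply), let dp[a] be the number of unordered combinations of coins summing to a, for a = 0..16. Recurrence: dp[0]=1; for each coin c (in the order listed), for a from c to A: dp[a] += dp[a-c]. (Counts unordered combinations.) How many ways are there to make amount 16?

8

after  coin     0     1     2     3     4     5     6     7     8     9    10    11    12    13    14    15    16
          1     1     1     1     1     1     1     1     1     1     1     1     1     1     1     1     1     1
          5     1     1     1     1     1     2     2     2     2     2     3     3     3     3     3     4     4
          6     1     1     1     1     1     2     3     3     3     3     4     5     6     6     6     7     8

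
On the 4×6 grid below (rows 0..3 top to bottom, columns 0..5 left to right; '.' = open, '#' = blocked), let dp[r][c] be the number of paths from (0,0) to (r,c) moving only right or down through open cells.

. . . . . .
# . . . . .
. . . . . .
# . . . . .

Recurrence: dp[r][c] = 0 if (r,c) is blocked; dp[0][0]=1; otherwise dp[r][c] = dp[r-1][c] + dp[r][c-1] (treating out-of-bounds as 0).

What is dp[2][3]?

6

r\c   0   1   2   3   4   5
  0   1   1   1   1   1   1
  1   0   1   2   3   4   5
  2   0   1   3   6  10  15
  3   0   1   4  10  20  35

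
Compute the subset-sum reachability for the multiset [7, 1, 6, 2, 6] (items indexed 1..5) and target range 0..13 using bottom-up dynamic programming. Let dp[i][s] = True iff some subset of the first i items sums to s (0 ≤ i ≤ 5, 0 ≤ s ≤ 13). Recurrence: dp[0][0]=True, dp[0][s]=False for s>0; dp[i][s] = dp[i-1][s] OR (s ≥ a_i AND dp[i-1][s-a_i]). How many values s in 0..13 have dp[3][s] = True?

i\s   0   1   2   3   4   5   6   7   8   9  10  11  12  13
  0   T   F   F   F   F   F   F   F   F   F   F   F   F   F
  1   T   F   F   F   F   F   F   T   F   F   F   F   F   F
  2   T   T   F   F   F   F   F   T   T   F   F   F   F   F
  3   T   T   F   F   F   F   T   T   T   F   F   F   F   T
  4   T   T   T   T   F   F   T   T   T   T   T   F   F   T
  5   T   T   T   T   F   F   T   T   T   T   T   F   T   T

6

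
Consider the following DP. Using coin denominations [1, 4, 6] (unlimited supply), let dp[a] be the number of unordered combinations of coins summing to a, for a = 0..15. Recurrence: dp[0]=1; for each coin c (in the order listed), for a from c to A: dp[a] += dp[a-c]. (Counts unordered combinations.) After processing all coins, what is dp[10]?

5

after  coin     0     1     2     3     4     5     6     7     8     9    10    11    12    13    14    15
          1     1     1     1     1     1     1     1     1     1     1     1     1     1     1     1     1
          4     1     1     1     1     2     2     2     2     3     3     3     3     4     4     4     4
          6     1     1     1     1     2     2     3     3     4     4     5     5     7     7     8     8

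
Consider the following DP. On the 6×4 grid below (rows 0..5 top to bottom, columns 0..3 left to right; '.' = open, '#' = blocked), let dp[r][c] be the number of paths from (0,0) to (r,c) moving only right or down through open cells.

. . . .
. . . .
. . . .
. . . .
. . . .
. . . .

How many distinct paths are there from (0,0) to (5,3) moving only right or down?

r\c   0   1   2   3
  0   1   1   1   1
  1   1   2   3   4
  2   1   3   6  10
  3   1   4  10  20
  4   1   5  15  35
  5   1   6  21  56

56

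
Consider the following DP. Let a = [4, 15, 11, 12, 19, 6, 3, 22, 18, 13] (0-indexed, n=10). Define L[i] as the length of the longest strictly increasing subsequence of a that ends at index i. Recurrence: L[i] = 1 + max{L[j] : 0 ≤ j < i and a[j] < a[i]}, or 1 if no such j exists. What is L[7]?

5

   i    0    1    2    3    4    5    6    7    8    9
a[i]    4   15   11   12   19    6    3   22   18   13
L[i]    1    2    2    3    4    2    1    5    4    4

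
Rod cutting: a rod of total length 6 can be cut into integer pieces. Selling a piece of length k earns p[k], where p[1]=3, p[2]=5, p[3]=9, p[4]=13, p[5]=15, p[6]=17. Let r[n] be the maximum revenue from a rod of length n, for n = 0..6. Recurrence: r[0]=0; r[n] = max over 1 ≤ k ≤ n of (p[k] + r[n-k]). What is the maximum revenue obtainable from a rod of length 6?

   n    0    1    2    3    4    5    6
r[n]    0    3    6    9   13   16   19

19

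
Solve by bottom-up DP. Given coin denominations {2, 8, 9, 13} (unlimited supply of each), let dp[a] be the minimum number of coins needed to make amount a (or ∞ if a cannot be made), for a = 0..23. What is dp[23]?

3

 a  0  1  2  3  4  5  6  7  8  9 10 11 12 13 14 15 16 17 18 19 20 21 22 23
dp  0  -  1  -  2  -  3  -  1  1  2  2  3  1  4  2  2  2  2  3  3  2  2  3
(- denotes ∞ / unreachable)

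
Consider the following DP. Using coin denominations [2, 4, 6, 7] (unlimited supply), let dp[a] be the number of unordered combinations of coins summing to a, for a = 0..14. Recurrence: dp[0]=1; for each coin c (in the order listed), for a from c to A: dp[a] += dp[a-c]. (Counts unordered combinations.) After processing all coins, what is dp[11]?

after  coin     0     1     2     3     4     5     6     7     8     9    10    11    12    13    14
          2     1     0     1     0     1     0     1     0     1     0     1     0     1     0     1
          4     1     0     1     0     2     0     2     0     3     0     3     0     4     0     4
          6     1     0     1     0     2     0     3     0     4     0     5     0     7     0     8
          7     1     0     1     0     2     0     3     1     4     1     5     2     7     3     9

2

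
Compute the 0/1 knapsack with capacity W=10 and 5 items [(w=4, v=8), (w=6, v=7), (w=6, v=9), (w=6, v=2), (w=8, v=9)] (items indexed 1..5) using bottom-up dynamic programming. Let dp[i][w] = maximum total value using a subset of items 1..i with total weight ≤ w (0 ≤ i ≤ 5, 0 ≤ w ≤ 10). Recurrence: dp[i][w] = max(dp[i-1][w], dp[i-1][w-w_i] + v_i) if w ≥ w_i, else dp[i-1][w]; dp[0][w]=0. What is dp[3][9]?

9

i\w   0   1   2   3   4   5   6   7   8   9  10
  0   0   0   0   0   0   0   0   0   0   0   0
  1   0   0   0   0   8   8   8   8   8   8   8
  2   0   0   0   0   8   8   8   8   8   8  15
  3   0   0   0   0   8   8   9   9   9   9  17
  4   0   0   0   0   8   8   9   9   9   9  17
  5   0   0   0   0   8   8   9   9   9   9  17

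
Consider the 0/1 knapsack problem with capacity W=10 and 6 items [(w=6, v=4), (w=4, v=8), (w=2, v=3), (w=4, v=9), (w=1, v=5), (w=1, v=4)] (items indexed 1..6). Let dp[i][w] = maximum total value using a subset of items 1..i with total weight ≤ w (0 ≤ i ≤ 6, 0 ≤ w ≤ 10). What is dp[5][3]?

i\w   0   1   2   3   4   5   6   7   8   9  10
  0   0   0   0   0   0   0   0   0   0   0   0
  1   0   0   0   0   0   0   4   4   4   4   4
  2   0   0   0   0   8   8   8   8   8   8  12
  3   0   0   3   3   8   8  11  11  11  11  12
  4   0   0   3   3   9   9  12  12  17  17  20
  5   0   5   5   8   9  14  14  17  17  22  22
  6   0   5   9   9  12  14  18  18  21  22  26

8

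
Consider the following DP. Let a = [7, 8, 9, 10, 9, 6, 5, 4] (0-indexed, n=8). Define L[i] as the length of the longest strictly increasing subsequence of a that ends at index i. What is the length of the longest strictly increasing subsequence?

   i    0    1    2    3    4    5    6    7
a[i]    7    8    9   10    9    6    5    4
L[i]    1    2    3    4    3    1    1    1

4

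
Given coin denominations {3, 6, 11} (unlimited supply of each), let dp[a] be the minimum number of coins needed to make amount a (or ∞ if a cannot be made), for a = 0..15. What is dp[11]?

1

 a  0  1  2  3  4  5  6  7  8  9 10 11 12 13 14 15
dp  0  -  -  1  -  -  1  -  -  2  -  1  2  -  2  3
(- denotes ∞ / unreachable)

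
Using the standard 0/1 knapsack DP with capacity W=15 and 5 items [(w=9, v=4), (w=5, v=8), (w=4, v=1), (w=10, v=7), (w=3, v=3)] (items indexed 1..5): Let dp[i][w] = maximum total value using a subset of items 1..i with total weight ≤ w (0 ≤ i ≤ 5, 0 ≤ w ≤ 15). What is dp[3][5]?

i\w   0   1   2   3   4   5   6   7   8   9  10  11  12  13  14  15
  0   0   0   0   0   0   0   0   0   0   0   0   0   0   0   0   0
  1   0   0   0   0   0   0   0   0   0   4   4   4   4   4   4   4
  2   0   0   0   0   0   8   8   8   8   8   8   8   8   8  12  12
  3   0   0   0   0   1   8   8   8   8   9   9   9   9   9  12  12
  4   0   0   0   0   1   8   8   8   8   9   9   9   9   9  12  15
  5   0   0   0   3   3   8   8   8  11  11  11  11  12  12  12  15

8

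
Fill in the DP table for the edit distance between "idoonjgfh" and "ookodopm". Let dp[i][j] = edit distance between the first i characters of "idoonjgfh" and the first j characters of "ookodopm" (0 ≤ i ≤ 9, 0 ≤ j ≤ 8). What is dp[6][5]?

   ''  o  o  k  o  d  o  p  m
''  0  1  2  3  4  5  6  7  8
 i  1  1  2  3  4  5  6  7  8
 d  2  2  2  3  4  4  5  6  7
 o  3  2  2  3  3  4  4  5  6
 o  4  3  2  3  3  4  4  5  6
 n  5  4  3  3  4  4  5  5  6
 j  6  5  4  4  4  5  5  6  6
 g  7  6  5  5  5  5  6  6  7
 f  8  7  6  6  6  6  6  7  7
 h  9  8  7  7  7  7  7  7  8

5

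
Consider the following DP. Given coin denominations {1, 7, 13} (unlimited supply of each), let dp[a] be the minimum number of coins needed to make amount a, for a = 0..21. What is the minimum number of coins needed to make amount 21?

 a  0  1  2  3  4  5  6  7  8  9 10 11 12 13 14 15 16 17 18 19 20 21
dp  0  1  2  3  4  5  6  1  2  3  4  5  6  1  2  3  4  5  6  7  2  3

3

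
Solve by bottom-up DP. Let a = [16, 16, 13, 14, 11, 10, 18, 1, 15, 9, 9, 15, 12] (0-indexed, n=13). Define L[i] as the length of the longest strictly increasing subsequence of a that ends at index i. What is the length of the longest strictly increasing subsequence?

   i    0    1    2    3    4    5    6    7    8    9   10   11   12
a[i]   16   16   13   14   11   10   18    1   15    9    9   15   12
L[i]    1    1    1    2    1    1    3    1    3    2    2    3    3

3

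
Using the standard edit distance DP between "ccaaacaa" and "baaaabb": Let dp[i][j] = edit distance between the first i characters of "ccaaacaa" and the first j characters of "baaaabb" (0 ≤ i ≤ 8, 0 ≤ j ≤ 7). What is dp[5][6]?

3

   ''  b  a  a  a  a  b  b
''  0  1  2  3  4  5  6  7
 c  1  1  2  3  4  5  6  7
 c  2  2  2  3  4  5  6  7
 a  3  3  2  2  3  4  5  6
 a  4  4  3  2  2  3  4  5
 a  5  5  4  3  2  2  3  4
 c  6  6  5  4  3  3  3  4
 a  7  7  6  5  4  3  4  4
 a  8  8  7  6  5  4  4  5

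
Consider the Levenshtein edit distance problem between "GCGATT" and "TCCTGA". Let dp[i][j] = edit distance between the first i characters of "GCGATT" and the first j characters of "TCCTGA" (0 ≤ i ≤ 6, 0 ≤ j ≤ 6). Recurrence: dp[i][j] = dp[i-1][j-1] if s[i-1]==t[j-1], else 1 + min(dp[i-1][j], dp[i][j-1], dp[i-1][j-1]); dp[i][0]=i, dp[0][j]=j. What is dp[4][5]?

   ''  T  C  C  T  G  A
''  0  1  2  3  4  5  6
 G  1  1  2  3  4  4  5
 C  2  2  1  2  3  4  5
 G  3  3  2  2  3  3  4
 A  4  4  3  3  3  4  3
 T  5  4  4  4  3  4  4
 T  6  5  5  5  4  4  5

4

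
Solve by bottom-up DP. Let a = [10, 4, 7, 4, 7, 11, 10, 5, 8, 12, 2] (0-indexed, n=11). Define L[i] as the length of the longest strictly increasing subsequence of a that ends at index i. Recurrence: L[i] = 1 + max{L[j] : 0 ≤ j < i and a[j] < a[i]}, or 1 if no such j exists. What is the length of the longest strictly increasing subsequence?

   i    0    1    2    3    4    5    6    7    8    9   10
a[i]   10    4    7    4    7   11   10    5    8   12    2
L[i]    1    1    2    1    2    3    3    2    3    4    1

4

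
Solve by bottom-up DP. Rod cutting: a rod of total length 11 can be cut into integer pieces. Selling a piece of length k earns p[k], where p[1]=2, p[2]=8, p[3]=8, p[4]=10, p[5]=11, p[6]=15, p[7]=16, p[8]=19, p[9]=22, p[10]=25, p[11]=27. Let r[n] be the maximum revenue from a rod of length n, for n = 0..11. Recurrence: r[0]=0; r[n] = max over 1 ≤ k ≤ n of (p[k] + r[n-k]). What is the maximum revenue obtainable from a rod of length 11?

   n    0    1    2    3    4    5    6    7    8    9   10   11
r[n]    0    2    8   10   16   18   24   26   32   34   40   42

42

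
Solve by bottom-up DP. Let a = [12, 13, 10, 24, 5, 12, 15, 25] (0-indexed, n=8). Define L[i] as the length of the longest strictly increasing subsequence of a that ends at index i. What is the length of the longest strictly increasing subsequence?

4

   i    0    1    2    3    4    5    6    7
a[i]   12   13   10   24    5   12   15   25
L[i]    1    2    1    3    1    2    3    4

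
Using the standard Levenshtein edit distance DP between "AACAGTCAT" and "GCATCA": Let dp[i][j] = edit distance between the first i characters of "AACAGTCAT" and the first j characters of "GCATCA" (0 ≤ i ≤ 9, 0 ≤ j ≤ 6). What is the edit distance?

4

   ''  G  C  A  T  C  A
''  0  1  2  3  4  5  6
 A  1  1  2  2  3  4  5
 A  2  2  2  2  3  4  4
 C  3  3  2  3  3  3  4
 A  4  4  3  2  3  4  3
 G  5  4  4  3  3  4  4
 T  6  5  5  4  3  4  5
 C  7  6  5  5  4  3  4
 A  8  7  6  5  5  4  3
 T  9  8  7  6  5  5  4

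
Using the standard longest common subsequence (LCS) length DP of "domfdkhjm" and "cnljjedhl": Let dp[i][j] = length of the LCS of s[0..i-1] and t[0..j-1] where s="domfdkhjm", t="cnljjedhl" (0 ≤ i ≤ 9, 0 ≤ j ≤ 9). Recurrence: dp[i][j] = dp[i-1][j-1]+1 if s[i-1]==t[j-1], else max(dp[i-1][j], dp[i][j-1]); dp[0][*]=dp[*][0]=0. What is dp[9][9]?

   ''  c  n  l  j  j  e  d  h  l
''  0  0  0  0  0  0  0  0  0  0
 d  0  0  0  0  0  0  0  1  1  1
 o  0  0  0  0  0  0  0  1  1  1
 m  0  0  0  0  0  0  0  1  1  1
 f  0  0  0  0  0  0  0  1  1  1
 d  0  0  0  0  0  0  0  1  1  1
 k  0  0  0  0  0  0  0  1  1  1
 h  0  0  0  0  0  0  0  1  2  2
 j  0  0  0  0  1  1  1  1  2  2
 m  0  0  0  0  1  1  1  1  2  2

2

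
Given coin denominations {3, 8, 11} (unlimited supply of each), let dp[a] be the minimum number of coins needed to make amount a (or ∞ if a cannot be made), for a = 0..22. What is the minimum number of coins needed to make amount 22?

 a  0  1  2  3  4  5  6  7  8  9 10 11 12 13 14 15 16 17 18 19 20 21 22
dp  0  -  -  1  -  -  2  -  1  3  -  1  4  -  2  5  2  3  6  2  4  7  2
(- denotes ∞ / unreachable)

2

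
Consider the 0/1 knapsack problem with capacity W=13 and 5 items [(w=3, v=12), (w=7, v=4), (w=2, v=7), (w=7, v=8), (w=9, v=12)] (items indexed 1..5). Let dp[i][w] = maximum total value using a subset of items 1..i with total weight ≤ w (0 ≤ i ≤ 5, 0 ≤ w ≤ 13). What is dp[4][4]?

12

i\w   0   1   2   3   4   5   6   7   8   9  10  11  12  13
  0   0   0   0   0   0   0   0   0   0   0   0   0   0   0
  1   0   0   0  12  12  12  12  12  12  12  12  12  12  12
  2   0   0   0  12  12  12  12  12  12  12  16  16  16  16
  3   0   0   7  12  12  19  19  19  19  19  19  19  23  23
  4   0   0   7  12  12  19  19  19  19  19  20  20  27  27
  5   0   0   7  12  12  19  19  19  19  19  20  20  27  27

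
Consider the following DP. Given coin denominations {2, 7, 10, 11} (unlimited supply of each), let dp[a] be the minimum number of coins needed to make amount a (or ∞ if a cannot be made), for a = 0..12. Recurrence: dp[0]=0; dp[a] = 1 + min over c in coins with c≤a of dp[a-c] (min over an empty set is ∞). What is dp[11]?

1

 a  0  1  2  3  4  5  6  7  8  9 10 11 12
dp  0  -  1  -  2  -  3  1  4  2  1  1  2
(- denotes ∞ / unreachable)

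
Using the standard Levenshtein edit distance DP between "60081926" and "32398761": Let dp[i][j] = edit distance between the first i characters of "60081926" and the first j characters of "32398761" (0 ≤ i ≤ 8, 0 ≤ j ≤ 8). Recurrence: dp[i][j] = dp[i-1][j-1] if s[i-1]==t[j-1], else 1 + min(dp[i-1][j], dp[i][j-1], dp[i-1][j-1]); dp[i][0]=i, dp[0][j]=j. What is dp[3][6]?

6

   ''  3  2  3  9  8  7  6  1
''  0  1  2  3  4  5  6  7  8
 6  1  1  2  3  4  5  6  6  7
 0  2  2  2  3  4  5  6  7  7
 0  3  3  3  3  4  5  6  7  8
 8  4  4  4  4  4  4  5  6  7
 1  5  5  5  5  5  5  5  6  6
 9  6  6  6  6  5  6  6  6  7
 2  7  7  6  7  6  6  7  7  7
 6  8  8  7  7  7  7  7  7  8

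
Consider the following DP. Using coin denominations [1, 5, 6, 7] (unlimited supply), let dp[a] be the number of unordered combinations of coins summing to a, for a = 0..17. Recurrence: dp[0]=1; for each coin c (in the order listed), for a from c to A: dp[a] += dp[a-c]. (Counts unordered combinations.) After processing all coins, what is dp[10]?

after  coin     0     1     2     3     4     5     6     7     8     9    10    11    12    13    14    15    16    17
          1     1     1     1     1     1     1     1     1     1     1     1     1     1     1     1     1     1     1
          5     1     1     1     1     1     2     2     2     2     2     3     3     3     3     3     4     4     4
          6     1     1     1     1     1     2     3     3     3     3     4     5     6     6     6     7     8     9
          7     1     1     1     1     1     2     3     4     4     4     5     6     8     9    10    11    12    14

5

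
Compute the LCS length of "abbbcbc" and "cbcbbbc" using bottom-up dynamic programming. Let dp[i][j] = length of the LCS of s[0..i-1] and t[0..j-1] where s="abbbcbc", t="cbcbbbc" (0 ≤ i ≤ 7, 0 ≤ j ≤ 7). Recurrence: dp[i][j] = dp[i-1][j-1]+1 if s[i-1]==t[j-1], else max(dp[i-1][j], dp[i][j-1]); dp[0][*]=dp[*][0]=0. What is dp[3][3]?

1

   ''  c  b  c  b  b  b  c
''  0  0  0  0  0  0  0  0
 a  0  0  0  0  0  0  0  0
 b  0  0  1  1  1  1  1  1
 b  0  0  1  1  2  2  2  2
 b  0  0  1  1  2  3  3  3
 c  0  1  1  2  2  3  3  4
 b  0  1  2  2  3  3  4  4
 c  0  1  2  3  3  3  4  5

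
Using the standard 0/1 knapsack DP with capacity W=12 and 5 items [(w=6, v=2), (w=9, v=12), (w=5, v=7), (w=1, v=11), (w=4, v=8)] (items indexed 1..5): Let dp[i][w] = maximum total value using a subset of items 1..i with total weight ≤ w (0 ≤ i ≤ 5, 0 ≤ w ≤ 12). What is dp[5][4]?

11

i\w   0   1   2   3   4   5   6   7   8   9  10  11  12
  0   0   0   0   0   0   0   0   0   0   0   0   0   0
  1   0   0   0   0   0   0   2   2   2   2   2   2   2
  2   0   0   0   0   0   0   2   2   2  12  12  12  12
  3   0   0   0   0   0   7   7   7   7  12  12  12  12
  4   0  11  11  11  11  11  18  18  18  18  23  23  23
  5   0  11  11  11  11  19  19  19  19  19  26  26  26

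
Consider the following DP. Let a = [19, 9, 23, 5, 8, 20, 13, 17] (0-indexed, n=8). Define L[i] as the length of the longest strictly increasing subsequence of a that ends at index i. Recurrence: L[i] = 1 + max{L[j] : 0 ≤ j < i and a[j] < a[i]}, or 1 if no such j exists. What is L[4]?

2

   i    0    1    2    3    4    5    6    7
a[i]   19    9   23    5    8   20   13   17
L[i]    1    1    2    1    2    3    3    4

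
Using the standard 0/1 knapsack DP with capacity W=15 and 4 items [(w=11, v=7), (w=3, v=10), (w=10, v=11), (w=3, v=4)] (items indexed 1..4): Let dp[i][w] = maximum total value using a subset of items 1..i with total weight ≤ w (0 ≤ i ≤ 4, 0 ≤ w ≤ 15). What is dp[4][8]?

14

i\w   0   1   2   3   4   5   6   7   8   9  10  11  12  13  14  15
  0   0   0   0   0   0   0   0   0   0   0   0   0   0   0   0   0
  1   0   0   0   0   0   0   0   0   0   0   0   7   7   7   7   7
  2   0   0   0  10  10  10  10  10  10  10  10  10  10  10  17  17
  3   0   0   0  10  10  10  10  10  10  10  11  11  11  21  21  21
  4   0   0   0  10  10  10  14  14  14  14  14  14  14  21  21  21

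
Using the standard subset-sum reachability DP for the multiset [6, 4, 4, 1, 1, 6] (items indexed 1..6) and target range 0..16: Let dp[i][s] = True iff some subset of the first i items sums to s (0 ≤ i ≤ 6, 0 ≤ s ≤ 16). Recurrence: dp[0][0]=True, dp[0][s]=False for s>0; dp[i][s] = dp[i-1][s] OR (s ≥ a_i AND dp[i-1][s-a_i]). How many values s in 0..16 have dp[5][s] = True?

15

i\s   0   1   2   3   4   5   6   7   8   9  10  11  12  13  14  15  16
  0   T   F   F   F   F   F   F   F   F   F   F   F   F   F   F   F   F
  1   T   F   F   F   F   F   T   F   F   F   F   F   F   F   F   F   F
  2   T   F   F   F   T   F   T   F   F   F   T   F   F   F   F   F   F
  3   T   F   F   F   T   F   T   F   T   F   T   F   F   F   T   F   F
  4   T   T   F   F   T   T   T   T   T   T   T   T   F   F   T   T   F
  5   T   T   T   F   T   T   T   T   T   T   T   T   T   F   T   T   T
  6   T   T   T   F   T   T   T   T   T   T   T   T   T   T   T   T   T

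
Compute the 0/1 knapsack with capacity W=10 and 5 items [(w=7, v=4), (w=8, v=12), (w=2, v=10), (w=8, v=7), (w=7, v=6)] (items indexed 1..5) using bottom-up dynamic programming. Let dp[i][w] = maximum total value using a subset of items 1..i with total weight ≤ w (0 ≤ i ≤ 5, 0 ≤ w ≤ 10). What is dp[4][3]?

i\w   0   1   2   3   4   5   6   7   8   9  10
  0   0   0   0   0   0   0   0   0   0   0   0
  1   0   0   0   0   0   0   0   4   4   4   4
  2   0   0   0   0   0   0   0   4  12  12  12
  3   0   0  10  10  10  10  10  10  12  14  22
  4   0   0  10  10  10  10  10  10  12  14  22
  5   0   0  10  10  10  10  10  10  12  16  22

10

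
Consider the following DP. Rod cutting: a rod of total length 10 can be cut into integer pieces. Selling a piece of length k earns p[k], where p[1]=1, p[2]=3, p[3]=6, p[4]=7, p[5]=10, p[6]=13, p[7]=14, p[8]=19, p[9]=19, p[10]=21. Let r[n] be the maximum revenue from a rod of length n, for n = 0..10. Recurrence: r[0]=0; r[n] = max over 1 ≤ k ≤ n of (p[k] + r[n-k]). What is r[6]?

13

   n    0    1    2    3    4    5    6    7    8    9   10
r[n]    0    1    3    6    7   10   13   14   19   20   22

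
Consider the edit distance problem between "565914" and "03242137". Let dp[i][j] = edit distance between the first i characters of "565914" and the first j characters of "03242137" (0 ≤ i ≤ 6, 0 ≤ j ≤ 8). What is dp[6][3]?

   ''  0  3  2  4  2  1  3  7
''  0  1  2  3  4  5  6  7  8
 5  1  1  2  3  4  5  6  7  8
 6  2  2  2  3  4  5  6  7  8
 5  3  3  3  3  4  5  6  7  8
 9  4  4  4  4  4  5  6  7  8
 1  5  5  5  5  5  5  5  6  7
 4  6  6  6  6  5  6  6  6  7

6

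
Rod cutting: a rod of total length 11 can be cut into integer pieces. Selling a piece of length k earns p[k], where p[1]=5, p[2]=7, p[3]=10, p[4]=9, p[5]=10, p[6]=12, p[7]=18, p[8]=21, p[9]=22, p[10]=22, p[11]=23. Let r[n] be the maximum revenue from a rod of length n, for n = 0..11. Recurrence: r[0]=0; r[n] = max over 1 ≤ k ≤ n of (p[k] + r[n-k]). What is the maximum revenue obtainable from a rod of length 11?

55

   n    0    1    2    3    4    5    6    7    8    9   10   11
r[n]    0    5   10   15   20   25   30   35   40   45   50   55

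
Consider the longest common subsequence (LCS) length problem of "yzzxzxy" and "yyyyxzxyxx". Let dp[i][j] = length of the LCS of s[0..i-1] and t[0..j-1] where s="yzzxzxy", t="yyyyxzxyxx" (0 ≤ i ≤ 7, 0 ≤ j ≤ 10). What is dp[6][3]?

1

   ''  y  y  y  y  x  z  x  y  x  x
''  0  0  0  0  0  0  0  0  0  0  0
 y  0  1  1  1  1  1  1  1  1  1  1
 z  0  1  1  1  1  1  2  2  2  2  2
 z  0  1  1  1  1  1  2  2  2  2  2
 x  0  1  1  1  1  2  2  3  3  3  3
 z  0  1  1  1  1  2  3  3  3  3  3
 x  0  1  1  1  1  2  3  4  4  4  4
 y  0  1  2  2  2  2  3  4  5  5  5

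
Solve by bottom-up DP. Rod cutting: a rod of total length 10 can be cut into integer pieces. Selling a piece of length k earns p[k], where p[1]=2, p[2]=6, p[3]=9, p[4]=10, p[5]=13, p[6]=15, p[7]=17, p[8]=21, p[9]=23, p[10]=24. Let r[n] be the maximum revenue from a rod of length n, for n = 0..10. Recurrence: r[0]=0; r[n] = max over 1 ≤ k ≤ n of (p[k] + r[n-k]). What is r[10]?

30

   n    0    1    2    3    4    5    6    7    8    9   10
r[n]    0    2    6    9   12   15   18   21   24   27   30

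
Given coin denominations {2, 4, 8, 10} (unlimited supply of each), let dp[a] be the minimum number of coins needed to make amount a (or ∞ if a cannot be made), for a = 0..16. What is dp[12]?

2

 a  0  1  2  3  4  5  6  7  8  9 10 11 12 13 14 15 16
dp  0  -  1  -  1  -  2  -  1  -  1  -  2  -  2  -  2
(- denotes ∞ / unreachable)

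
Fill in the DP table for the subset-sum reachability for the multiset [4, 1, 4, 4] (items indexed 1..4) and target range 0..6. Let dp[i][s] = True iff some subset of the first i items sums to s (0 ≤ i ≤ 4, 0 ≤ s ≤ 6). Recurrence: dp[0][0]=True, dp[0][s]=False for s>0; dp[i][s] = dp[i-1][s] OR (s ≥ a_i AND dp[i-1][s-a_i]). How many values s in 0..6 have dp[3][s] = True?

4

i\s   0   1   2   3   4   5   6
  0   T   F   F   F   F   F   F
  1   T   F   F   F   T   F   F
  2   T   T   F   F   T   T   F
  3   T   T   F   F   T   T   F
  4   T   T   F   F   T   T   F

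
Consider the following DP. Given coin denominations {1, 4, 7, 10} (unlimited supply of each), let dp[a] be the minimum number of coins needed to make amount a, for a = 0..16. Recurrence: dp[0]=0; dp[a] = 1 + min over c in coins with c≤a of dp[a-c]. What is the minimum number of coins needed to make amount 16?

4

 a  0  1  2  3  4  5  6  7  8  9 10 11 12 13 14 15 16
dp  0  1  2  3  1  2  3  1  2  3  1  2  3  4  2  3  4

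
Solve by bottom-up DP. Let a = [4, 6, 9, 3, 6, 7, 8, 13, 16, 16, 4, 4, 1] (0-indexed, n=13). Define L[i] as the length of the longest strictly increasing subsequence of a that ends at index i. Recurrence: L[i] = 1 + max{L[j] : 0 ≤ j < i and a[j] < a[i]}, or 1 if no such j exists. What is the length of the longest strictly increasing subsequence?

6

   i    0    1    2    3    4    5    6    7    8    9   10   11   12
a[i]    4    6    9    3    6    7    8   13   16   16    4    4    1
L[i]    1    2    3    1    2    3    4    5    6    6    2    2    1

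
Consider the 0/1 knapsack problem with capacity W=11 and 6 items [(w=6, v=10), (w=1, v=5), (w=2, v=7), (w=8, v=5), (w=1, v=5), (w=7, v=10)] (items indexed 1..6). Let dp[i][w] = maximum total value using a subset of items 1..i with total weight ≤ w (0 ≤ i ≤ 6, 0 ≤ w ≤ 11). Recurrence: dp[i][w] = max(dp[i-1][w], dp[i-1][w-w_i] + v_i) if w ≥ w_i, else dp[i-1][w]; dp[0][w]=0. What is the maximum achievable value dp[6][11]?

i\w   0   1   2   3   4   5   6   7   8   9  10  11
  0   0   0   0   0   0   0   0   0   0   0   0   0
  1   0   0   0   0   0   0  10  10  10  10  10  10
  2   0   5   5   5   5   5  10  15  15  15  15  15
  3   0   5   7  12  12  12  12  15  17  22  22  22
  4   0   5   7  12  12  12  12  15  17  22  22  22
  5   0   5  10  12  17  17  17  17  20  22  27  27
  6   0   5  10  12  17  17  17  17  20  22  27  27

27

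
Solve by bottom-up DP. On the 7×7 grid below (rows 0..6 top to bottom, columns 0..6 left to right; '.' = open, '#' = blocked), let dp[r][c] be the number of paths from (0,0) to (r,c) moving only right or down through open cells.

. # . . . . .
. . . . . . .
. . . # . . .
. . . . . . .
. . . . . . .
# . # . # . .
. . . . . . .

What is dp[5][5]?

r\c   0   1   2   3   4   5   6
  0   1   0   0   0   0   0   0
  1   1   1   1   1   1   1   1
  2   1   2   3   0   1   2   3
  3   1   3   6   6   7   9  12
  4   1   4  10  16  23  32  44
  5   0   4   0  16   0  32  76
  6   0   4   4  20  20  52 128

32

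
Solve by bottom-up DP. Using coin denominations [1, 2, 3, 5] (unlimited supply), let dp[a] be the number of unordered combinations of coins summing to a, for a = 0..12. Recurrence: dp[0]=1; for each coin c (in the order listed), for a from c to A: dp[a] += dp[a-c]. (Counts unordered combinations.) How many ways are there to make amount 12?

after  coin     0     1     2     3     4     5     6     7     8     9    10    11    12
          1     1     1     1     1     1     1     1     1     1     1     1     1     1
          2     1     1     2     2     3     3     4     4     5     5     6     6     7
          3     1     1     2     3     4     5     7     8    10    12    14    16    19
          5     1     1     2     3     4     6     8    10    13    16    20    24    29

29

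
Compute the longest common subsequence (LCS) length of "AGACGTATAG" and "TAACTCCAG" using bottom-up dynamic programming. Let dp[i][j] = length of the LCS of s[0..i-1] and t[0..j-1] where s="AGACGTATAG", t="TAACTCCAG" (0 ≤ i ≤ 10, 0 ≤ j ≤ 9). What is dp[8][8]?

5

   ''  T  A  A  C  T  C  C  A  G
''  0  0  0  0  0  0  0  0  0  0
 A  0  0  1  1  1  1  1  1  1  1
 G  0  0  1  1  1  1  1  1  1  2
 A  0  0  1  2  2  2  2  2  2  2
 C  0  0  1  2  3  3  3  3  3  3
 G  0  0  1  2  3  3  3  3  3  4
 T  0  1  1  2  3  4  4  4  4  4
 A  0  1  2  2  3  4  4  4  5  5
 T  0  1  2  2  3  4  4  4  5  5
 A  0  1  2  3  3  4  4  4  5  5
 G  0  1  2  3  3  4  4  4  5  6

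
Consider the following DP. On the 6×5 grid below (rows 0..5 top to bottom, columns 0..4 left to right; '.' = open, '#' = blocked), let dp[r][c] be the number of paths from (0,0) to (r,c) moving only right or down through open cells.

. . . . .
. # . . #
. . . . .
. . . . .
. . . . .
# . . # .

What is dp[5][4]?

27

r\c   0   1   2   3   4
  0   1   1   1   1   1
  1   1   0   1   2   0
  2   1   1   2   4   4
  3   1   2   4   8  12
  4   1   3   7  15  27
  5   0   3  10   0  27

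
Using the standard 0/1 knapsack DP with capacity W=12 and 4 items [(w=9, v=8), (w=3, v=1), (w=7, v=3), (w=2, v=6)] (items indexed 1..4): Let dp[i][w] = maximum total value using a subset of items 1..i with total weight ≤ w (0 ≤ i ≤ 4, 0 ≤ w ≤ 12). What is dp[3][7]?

i\w   0   1   2   3   4   5   6   7   8   9  10  11  12
  0   0   0   0   0   0   0   0   0   0   0   0   0   0
  1   0   0   0   0   0   0   0   0   0   8   8   8   8
  2   0   0   0   1   1   1   1   1   1   8   8   8   9
  3   0   0   0   1   1   1   1   3   3   8   8   8   9
  4   0   0   6   6   6   7   7   7   7   9   9  14  14

3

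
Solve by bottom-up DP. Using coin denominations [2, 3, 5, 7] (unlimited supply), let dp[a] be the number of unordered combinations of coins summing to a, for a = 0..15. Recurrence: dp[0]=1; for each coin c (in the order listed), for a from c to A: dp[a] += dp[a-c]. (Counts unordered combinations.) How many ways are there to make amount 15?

10

after  coin     0     1     2     3     4     5     6     7     8     9    10    11    12    13    14    15
          2     1     0     1     0     1     0     1     0     1     0     1     0     1     0     1     0
          3     1     0     1     1     1     1     2     1     2     2     2     2     3     2     3     3
          5     1     0     1     1     1     2     2     2     3     3     4     4     5     5     6     7
          7     1     0     1     1     1     2     2     3     3     4     5     5     7     7     9    10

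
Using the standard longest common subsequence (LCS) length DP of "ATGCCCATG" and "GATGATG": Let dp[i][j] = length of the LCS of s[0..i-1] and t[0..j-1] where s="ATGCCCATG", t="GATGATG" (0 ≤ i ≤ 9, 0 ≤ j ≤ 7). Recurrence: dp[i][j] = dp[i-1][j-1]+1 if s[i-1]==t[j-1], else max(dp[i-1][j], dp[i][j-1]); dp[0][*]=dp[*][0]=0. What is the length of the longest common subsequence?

   ''  G  A  T  G  A  T  G
''  0  0  0  0  0  0  0  0
 A  0  0  1  1  1  1  1  1
 T  0  0  1  2  2  2  2  2
 G  0  1  1  2  3  3  3  3
 C  0  1  1  2  3  3  3  3
 C  0  1  1  2  3  3  3  3
 C  0  1  1  2  3  3  3  3
 A  0  1  2  2  3  4  4  4
 T  0  1  2  3  3  4  5  5
 G  0  1  2  3  4  4  5  6

6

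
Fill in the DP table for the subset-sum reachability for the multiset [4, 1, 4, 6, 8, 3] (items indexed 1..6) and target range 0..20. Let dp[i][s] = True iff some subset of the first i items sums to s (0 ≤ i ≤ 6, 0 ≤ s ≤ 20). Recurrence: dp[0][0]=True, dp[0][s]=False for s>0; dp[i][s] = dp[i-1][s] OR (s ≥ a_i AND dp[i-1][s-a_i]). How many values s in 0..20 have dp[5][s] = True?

18

i\s   0   1   2   3   4   5   6   7   8   9  10  11  12  13  14  15  16  17  18  19  20
  0   T   F   F   F   F   F   F   F   F   F   F   F   F   F   F   F   F   F   F   F   F
  1   T   F   F   F   T   F   F   F   F   F   F   F   F   F   F   F   F   F   F   F   F
  2   T   T   F   F   T   T   F   F   F   F   F   F   F   F   F   F   F   F   F   F   F
  3   T   T   F   F   T   T   F   F   T   T   F   F   F   F   F   F   F   F   F   F   F
  4   T   T   F   F   T   T   T   T   T   T   T   T   F   F   T   T   F   F   F   F   F
  5   T   T   F   F   T   T   T   T   T   T   T   T   T   T   T   T   T   T   T   T   F
  6   T   T   F   T   T   T   T   T   T   T   T   T   T   T   T   T   T   T   T   T   T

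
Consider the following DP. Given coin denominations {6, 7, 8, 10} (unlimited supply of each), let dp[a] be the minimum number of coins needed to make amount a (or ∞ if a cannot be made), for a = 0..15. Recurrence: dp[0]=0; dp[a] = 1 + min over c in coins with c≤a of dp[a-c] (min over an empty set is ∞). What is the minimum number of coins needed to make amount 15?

 a  0  1  2  3  4  5  6  7  8  9 10 11 12 13 14 15
dp  0  -  -  -  -  -  1  1  1  -  1  -  2  2  2  2
(- denotes ∞ / unreachable)

2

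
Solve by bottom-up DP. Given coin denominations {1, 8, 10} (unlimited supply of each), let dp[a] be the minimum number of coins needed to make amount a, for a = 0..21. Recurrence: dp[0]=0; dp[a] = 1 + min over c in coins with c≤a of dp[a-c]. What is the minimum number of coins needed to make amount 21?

3

 a  0  1  2  3  4  5  6  7  8  9 10 11 12 13 14 15 16 17 18 19 20 21
dp  0  1  2  3  4  5  6  7  1  2  1  2  3  4  5  6  2  3  2  3  2  3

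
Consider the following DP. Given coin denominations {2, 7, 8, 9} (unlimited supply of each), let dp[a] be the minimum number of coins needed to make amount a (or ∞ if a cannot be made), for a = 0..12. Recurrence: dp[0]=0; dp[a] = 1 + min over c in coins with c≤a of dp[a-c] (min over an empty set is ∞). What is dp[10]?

2

 a  0  1  2  3  4  5  6  7  8  9 10 11 12
dp  0  -  1  -  2  -  3  1  1  1  2  2  3
(- denotes ∞ / unreachable)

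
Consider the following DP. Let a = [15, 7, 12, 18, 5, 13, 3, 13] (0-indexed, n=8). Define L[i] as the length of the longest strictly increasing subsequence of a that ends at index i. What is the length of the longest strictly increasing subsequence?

3

   i    0    1    2    3    4    5    6    7
a[i]   15    7   12   18    5   13    3   13
L[i]    1    1    2    3    1    3    1    3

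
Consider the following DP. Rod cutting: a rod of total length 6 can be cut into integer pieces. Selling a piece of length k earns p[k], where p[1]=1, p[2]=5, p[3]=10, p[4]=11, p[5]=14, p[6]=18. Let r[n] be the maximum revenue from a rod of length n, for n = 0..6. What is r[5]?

15

   n    0    1    2    3    4    5    6
r[n]    0    1    5   10   11   15   20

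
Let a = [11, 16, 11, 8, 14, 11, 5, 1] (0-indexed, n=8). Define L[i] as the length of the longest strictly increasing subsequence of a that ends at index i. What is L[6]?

   i    0    1    2    3    4    5    6    7
a[i]   11   16   11    8   14   11    5    1
L[i]    1    2    1    1    2    2    1    1

1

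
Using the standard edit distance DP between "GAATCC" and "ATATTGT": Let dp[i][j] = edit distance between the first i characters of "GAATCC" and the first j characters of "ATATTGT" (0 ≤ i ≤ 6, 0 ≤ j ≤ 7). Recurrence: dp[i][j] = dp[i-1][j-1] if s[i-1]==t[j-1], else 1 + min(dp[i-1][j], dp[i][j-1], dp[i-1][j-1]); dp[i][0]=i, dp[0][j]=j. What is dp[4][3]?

   ''  A  T  A  T  T  G  T
''  0  1  2  3  4  5  6  7
 G  1  1  2  3  4  5  5  6
 A  2  1  2  2  3  4  5  6
 A  3  2  2  2  3  4  5  6
 T  4  3  2  3  2  3  4  5
 C  5  4  3  3  3  3  4  5
 C  6  5  4  4  4  4  4  5

3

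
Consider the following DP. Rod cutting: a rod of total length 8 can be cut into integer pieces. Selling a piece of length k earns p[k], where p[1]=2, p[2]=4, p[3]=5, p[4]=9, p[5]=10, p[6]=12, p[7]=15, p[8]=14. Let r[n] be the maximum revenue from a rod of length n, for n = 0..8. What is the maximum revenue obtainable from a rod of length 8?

18

   n    0    1    2    3    4    5    6    7    8
r[n]    0    2    4    6    9   11   13   15   18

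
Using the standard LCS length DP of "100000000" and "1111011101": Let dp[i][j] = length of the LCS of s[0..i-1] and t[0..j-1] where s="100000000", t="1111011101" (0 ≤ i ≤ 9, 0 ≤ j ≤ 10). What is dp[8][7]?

2

   ''  1  1  1  1  0  1  1  1  0  1
''  0  0  0  0  0  0  0  0  0  0  0
 1  0  1  1  1  1  1  1  1  1  1  1
 0  0  1  1  1  1  2  2  2  2  2  2
 0  0  1  1  1  1  2  2  2  2  3  3
 0  0  1  1  1  1  2  2  2  2  3  3
 0  0  1  1  1  1  2  2  2  2  3  3
 0  0  1  1  1  1  2  2  2  2  3  3
 0  0  1  1  1  1  2  2  2  2  3  3
 0  0  1  1  1  1  2  2  2  2  3  3
 0  0  1  1  1  1  2  2  2  2  3  3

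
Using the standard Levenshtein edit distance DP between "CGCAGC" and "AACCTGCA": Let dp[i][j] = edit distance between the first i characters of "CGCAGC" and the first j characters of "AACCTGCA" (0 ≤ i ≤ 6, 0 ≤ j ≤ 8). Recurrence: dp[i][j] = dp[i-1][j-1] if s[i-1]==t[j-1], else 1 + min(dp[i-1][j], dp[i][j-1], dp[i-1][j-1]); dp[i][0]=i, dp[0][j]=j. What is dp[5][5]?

4

   ''  A  A  C  C  T  G  C  A
''  0  1  2  3  4  5  6  7  8
 C  1  1  2  2  3  4  5  6  7
 G  2  2  2  3  3  4  4  5  6
 C  3  3  3  2  3  4  5  4  5
 A  4  3  3  3  3  4  5  5  4
 G  5  4  4  4  4  4  4  5  5
 C  6  5  5  4  4  5  5  4  5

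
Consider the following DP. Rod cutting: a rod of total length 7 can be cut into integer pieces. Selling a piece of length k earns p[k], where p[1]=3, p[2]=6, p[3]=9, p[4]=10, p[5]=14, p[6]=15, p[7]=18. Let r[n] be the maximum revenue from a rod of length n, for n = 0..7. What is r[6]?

   n    0    1    2    3    4    5    6    7
r[n]    0    3    6    9   12   15   18   21

18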